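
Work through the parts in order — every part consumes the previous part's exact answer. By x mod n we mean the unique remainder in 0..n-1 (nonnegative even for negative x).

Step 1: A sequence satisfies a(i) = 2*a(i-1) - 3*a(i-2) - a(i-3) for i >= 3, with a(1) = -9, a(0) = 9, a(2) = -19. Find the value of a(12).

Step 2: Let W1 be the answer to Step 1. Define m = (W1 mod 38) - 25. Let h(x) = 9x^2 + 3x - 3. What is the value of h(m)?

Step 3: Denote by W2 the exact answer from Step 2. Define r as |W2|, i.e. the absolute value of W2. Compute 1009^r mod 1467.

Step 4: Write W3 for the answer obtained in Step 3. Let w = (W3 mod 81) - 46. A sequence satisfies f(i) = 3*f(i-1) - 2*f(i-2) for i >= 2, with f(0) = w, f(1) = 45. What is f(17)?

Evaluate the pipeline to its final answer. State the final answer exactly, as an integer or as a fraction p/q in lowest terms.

8257455

Step 1: a(3) = 2*(-19) - 3*(-9) - 1*(9) = -20; iterating: a(3)=-20, a(4)=26, a(5)=131, a(6)=204, a(7)=-11, a(8)=-765, a(9)=-1701, a(10)=-1096, a(11)=3676, a(12)=12341; answer 12341
Step 2: W1 = 12341; m = 4; 9*(4)^2 + 3*(4)^1 - 3 = (144) + (12) + (-3) = 153; answer 153
Step 3: W2 = 153; r = 153; squarings mod 1467: 1009^1=1009, 1009^2=1450, 1009^4=289, 1009^8=1369, 1009^16=802, 1009^32=658, 1009^64=199, 1009^128=1459; 1009^153 = 1009^1 * 1009^8 * 1009^16 * 1009^128 = 757 (mod 1467); answer 757
Step 4: W3 = 757; w = -18; f(2) = 3*(45) - 2*(-18) = 171; iterating: f(2)=171, f(3)=423, f(4)=927, f(5)=1935, f(6)=3951, f(7)=7983, f(8)=16047, f(9)=32175, f(10)=64431, f(11)=128943, f(12)=257967, f(13)=516015, f(14)=1032111, f(15)=2064303, f(16)=4128687, f(17)=8257455; answer 8257455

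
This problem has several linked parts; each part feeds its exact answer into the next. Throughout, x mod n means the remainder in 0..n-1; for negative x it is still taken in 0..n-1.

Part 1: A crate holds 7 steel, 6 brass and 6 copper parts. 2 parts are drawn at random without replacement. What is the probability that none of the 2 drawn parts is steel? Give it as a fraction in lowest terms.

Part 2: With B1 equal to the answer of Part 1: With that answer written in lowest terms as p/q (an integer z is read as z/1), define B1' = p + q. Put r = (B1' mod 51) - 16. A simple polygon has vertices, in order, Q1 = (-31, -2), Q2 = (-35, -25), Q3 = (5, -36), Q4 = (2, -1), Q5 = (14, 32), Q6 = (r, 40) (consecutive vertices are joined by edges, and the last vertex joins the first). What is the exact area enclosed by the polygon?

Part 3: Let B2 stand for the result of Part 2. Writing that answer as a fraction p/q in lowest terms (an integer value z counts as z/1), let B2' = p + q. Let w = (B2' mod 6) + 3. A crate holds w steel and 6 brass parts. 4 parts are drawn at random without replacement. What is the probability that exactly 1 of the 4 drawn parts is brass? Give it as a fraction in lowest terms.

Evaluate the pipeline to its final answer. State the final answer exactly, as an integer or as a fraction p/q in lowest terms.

48/143

Part 1: total draws C(19,2) = 171; favorable C(12,2) = 66; P = 22/57; answer 22/57
Part 2: B1 = 22/57; threaded value p + q = 79; r = 12; cross terms: (-31*-25 - -35*-2)=705, (-35*-36 - 5*-25)=1385, (5*-1 - 2*-36)=67, (2*32 - 14*-1)=78, (14*40 - 12*32)=176, (12*-2 - -31*40)=1216; twice the area = |3627| = 3627; area = 3627/2; answer 3627/2
Part 3: B2 = 3627/2; threaded value p + q = 3629; w = 8; total draws C(14,4) = 1001; favorable C(6,1)*C(8,3) = 336; P = 48/143; answer 48/143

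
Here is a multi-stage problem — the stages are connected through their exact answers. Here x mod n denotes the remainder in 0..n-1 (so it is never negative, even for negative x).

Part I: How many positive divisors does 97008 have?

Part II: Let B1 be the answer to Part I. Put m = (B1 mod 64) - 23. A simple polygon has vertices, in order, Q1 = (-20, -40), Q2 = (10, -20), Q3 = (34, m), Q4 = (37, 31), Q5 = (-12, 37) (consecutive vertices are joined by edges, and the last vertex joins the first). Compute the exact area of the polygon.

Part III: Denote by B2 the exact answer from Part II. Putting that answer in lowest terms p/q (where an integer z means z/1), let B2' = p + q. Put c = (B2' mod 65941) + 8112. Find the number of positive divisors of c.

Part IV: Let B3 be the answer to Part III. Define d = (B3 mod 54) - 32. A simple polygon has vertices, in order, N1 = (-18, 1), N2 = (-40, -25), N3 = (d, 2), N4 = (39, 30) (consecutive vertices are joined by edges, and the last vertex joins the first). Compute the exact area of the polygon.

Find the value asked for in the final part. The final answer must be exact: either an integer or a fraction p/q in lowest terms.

739/2

Part I: 97008 = 2^4 * 3 * 43 * 47; number of divisors = (4+1) * (1+1) * (1+1) * (1+1) = 40; answer 40
Part II: B1 = 40; m = 17; cross terms: (-20*-20 - 10*-40)=800, (10*17 - 34*-20)=850, (34*31 - 37*17)=425, (37*37 - -12*31)=1741, (-12*-40 - -20*37)=1220; twice the area = |5036| = 5036; area = 2518; answer 2518
Part III: B2 = 2518; threaded value p + q = 2519; c = 10631; 10631 is prime, so its only divisors are 1 and 10631; count = 2; answer 2
Part IV: B3 = 2; d = -30; cross terms: (-18*-25 - -40*1)=490, (-40*2 - -30*-25)=-830, (-30*30 - 39*2)=-978, (39*1 - -18*30)=579; twice the area = |-739| = 739; area = 739/2; answer 739/2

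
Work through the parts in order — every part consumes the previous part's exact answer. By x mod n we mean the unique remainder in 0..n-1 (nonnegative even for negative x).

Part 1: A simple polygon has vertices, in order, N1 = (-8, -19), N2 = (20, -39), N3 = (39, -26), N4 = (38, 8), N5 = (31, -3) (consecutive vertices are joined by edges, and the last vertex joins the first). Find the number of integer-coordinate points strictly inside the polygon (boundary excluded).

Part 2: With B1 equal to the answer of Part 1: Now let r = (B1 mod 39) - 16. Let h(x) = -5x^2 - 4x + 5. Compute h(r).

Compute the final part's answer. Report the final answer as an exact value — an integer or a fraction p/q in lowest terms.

-1180

Part 1: cross terms: (-8*-39 - 20*-19)=692, (20*-26 - 39*-39)=1001, (39*8 - 38*-26)=1300, (38*-3 - 31*8)=-362, (31*-19 - -8*-3)=-613; twice the area = |2018| = 2018; area = 1009; boundary points = 4 + 1 + 1 + 1 + 1 = 8; strictly interior points = area - boundary/2 + 1 = 1006; answer 1006
Part 2: B1 = 1006; r = 15; -5*(15)^2 - 4*(15)^1 + 5 = (-1125) + (-60) + (5) = -1180; answer -1180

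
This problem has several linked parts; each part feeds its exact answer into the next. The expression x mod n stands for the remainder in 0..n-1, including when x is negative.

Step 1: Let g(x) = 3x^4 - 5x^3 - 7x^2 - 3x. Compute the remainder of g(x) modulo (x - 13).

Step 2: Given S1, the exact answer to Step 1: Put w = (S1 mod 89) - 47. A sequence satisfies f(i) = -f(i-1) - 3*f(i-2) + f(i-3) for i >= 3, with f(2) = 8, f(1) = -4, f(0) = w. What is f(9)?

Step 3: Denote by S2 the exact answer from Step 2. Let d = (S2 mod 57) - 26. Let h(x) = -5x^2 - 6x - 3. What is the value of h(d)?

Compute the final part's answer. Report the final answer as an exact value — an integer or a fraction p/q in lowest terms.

-1694

Step 1: remainder = value at the root: 3*(13)^4 - 5*(13)^3 - 7*(13)^2 - 3*(13)^1 = (85683) + (-10985) + (-1183) + (-39) = 73476; answer 73476
Step 2: S1 = 73476; w = 4; f(3) = -1*(8) - 3*(-4) + 1*(4) = 8; iterating: f(3)=8, f(4)=-36, f(5)=20, f(6)=96, f(7)=-192, f(8)=-76, f(9)=748; answer 748
Step 3: S2 = 748; d = -19; -5*(-19)^2 - 6*(-19)^1 - 3 = (-1805) + (114) + (-3) = -1694; answer -1694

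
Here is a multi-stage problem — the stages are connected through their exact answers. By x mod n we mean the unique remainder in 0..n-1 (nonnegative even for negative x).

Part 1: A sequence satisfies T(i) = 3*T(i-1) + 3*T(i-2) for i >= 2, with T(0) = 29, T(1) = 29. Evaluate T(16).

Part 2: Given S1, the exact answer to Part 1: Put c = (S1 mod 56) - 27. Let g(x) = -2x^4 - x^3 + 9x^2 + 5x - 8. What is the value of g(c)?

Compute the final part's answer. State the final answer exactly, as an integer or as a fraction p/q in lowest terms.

Part 1: T(2) = 3*(29) + 3*(29) = 174; iterating: T(2)=174, T(3)=609, T(4)=2349, T(5)=8874, T(6)=33669, T(7)=127629, T(8)=483894, T(9)=1834569, T(10)=6955389, T(11)=26369874, T(12)=99975789, T(13)=379036989, T(14)=1437038334, T(15)=5448225969, T(16)=20655792909; answer 20655792909
Part 2: S1 = 20655792909; c = 18; -2*(18)^4 - 1*(18)^3 + 9*(18)^2 + 5*(18)^1 - 8 = (-209952) + (-5832) + (2916) + (90) + (-8) = -212786; answer -212786

-212786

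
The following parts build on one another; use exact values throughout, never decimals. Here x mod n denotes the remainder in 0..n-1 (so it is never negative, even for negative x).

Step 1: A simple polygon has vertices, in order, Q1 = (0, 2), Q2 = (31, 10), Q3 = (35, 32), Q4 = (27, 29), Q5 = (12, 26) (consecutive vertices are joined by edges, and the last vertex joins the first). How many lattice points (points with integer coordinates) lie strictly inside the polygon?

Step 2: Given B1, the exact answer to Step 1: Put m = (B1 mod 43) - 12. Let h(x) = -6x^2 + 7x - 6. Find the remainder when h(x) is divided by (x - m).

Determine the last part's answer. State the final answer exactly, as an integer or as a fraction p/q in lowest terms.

Step 1: cross terms: (0*10 - 31*2)=-62, (31*32 - 35*10)=642, (35*29 - 27*32)=151, (27*26 - 12*29)=354, (12*2 - 0*26)=24; twice the area = |1109| = 1109; area = 1109/2; boundary points = 1 + 2 + 1 + 3 + 12 = 19; strictly interior points = area - boundary/2 + 1 = 546; answer 546
Step 2: B1 = 546; m = 18; remainder = value at the root: -6*(18)^2 + 7*(18)^1 - 6 = (-1944) + (126) + (-6) = -1824; answer -1824

-1824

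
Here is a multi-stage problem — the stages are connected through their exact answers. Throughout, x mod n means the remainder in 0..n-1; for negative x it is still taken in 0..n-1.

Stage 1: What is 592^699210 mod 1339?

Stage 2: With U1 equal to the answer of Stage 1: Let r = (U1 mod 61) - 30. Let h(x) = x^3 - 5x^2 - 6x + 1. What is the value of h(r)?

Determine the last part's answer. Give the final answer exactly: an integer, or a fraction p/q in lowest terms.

-359

Stage 1: squarings mod 1339: 592^1=592, 592^2=985, 592^4=789, 592^8=1225, 592^16=945, 592^32=1251, 592^64=1049, 592^128=1082, 592^256=438, 592^512=367, 592^1024=789, 592^2048=1225, 592^4096=945, 592^8192=1251, 592^16384=1049, 592^32768=1082, 592^65536=438, 592^131072=367, 592^262144=789, 592^524288=1225; 592^699210 = 592^2 * 592^8 * 592^64 * 592^256 * 592^512 * 592^2048 * 592^8192 * 592^32768 * 592^131072 * 592^524288 = 207 (mod 1339); answer 207
Stage 2: U1 = 207; r = -6; 1*(-6)^3 - 5*(-6)^2 - 6*(-6)^1 + 1 = (-216) + (-180) + (36) + (1) = -359; answer -359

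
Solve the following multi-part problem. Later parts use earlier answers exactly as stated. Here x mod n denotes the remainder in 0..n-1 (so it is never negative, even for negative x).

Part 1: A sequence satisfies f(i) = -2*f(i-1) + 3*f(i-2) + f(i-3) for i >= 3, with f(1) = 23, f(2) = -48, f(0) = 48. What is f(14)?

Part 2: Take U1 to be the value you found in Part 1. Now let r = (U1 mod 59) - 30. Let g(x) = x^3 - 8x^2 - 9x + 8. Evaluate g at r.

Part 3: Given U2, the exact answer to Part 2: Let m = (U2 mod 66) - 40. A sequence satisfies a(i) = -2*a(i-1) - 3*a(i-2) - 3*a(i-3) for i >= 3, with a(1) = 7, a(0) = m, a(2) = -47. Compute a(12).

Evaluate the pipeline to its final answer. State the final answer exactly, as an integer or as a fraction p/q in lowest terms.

Part 1: f(3) = -2*(-48) + 3*(23) + 1*(48) = 213; iterating: f(3)=213, f(4)=-547, f(5)=1685, f(6)=-4798, f(7)=14104, f(8)=-40917, f(9)=119348, f(10)=-347343, f(11)=1011813, f(12)=-2946307, f(13)=8580710, f(14)=-24988528; answer -24988528
Part 2: U1 = -24988528; r = 7; 1*(7)^3 - 8*(7)^2 - 9*(7)^1 + 8 = (343) + (-392) + (-63) + (8) = -104; answer -104
Part 3: U2 = -104; m = -12; a(3) = -2*(-47) - 3*(7) - 3*(-12) = 109; iterating: a(3)=109, a(4)=-98, a(5)=10, a(6)=-53, a(7)=370, a(8)=-611, a(9)=271, a(10)=181, a(11)=658, a(12)=-2672; answer -2672

-2672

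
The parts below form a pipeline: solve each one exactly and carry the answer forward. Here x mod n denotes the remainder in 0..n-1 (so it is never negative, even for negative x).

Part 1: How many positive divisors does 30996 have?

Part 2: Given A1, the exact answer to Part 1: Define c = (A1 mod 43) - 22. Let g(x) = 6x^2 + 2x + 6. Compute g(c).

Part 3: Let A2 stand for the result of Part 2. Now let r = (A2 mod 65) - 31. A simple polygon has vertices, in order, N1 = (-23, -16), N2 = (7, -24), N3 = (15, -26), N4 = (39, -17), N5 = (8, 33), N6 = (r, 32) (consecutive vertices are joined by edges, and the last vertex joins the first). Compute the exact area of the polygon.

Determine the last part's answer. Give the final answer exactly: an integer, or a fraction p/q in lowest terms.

4751/2

Part 1: 30996 = 2^2 * 3^3 * 7 * 41; number of divisors = (2+1) * (3+1) * (1+1) * (1+1) = 48; answer 48
Part 2: A1 = 48; c = -17; 6*(-17)^2 + 2*(-17)^1 + 6 = (1734) + (-34) + (6) = 1706; answer 1706
Part 3: A2 = 1706; r = -15; cross terms: (-23*-24 - 7*-16)=664, (7*-26 - 15*-24)=178, (15*-17 - 39*-26)=759, (39*33 - 8*-17)=1423, (8*32 - -15*33)=751, (-15*-16 - -23*32)=976; twice the area = |4751| = 4751; area = 4751/2; answer 4751/2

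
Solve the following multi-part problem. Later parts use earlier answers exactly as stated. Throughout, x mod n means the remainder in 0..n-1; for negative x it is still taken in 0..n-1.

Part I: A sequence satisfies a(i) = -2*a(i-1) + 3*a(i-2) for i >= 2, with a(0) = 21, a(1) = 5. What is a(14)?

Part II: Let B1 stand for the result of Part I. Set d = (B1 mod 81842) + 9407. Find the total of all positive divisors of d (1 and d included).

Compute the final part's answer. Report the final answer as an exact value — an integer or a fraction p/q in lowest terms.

176256

Part I: a(2) = -2*(5) + 3*(21) = 53; iterating: a(2)=53, a(3)=-91, a(4)=341, a(5)=-955, a(6)=2933, a(7)=-8731, a(8)=26261, a(9)=-78715, a(10)=236213, a(11)=-708571, a(12)=2125781, a(13)=-6377275, a(14)=19131893; answer 19131893
Part II: B1 = 19131893; d = 72114; 72114 = 2 * 3 * 7 * 17 * 101; sigma = (1 + 2) * (1 + 3) * (1 + 7) * (1 + 17) * (1 + 101) = 3 * 4 * 8 * 18 * 102 = 176256; answer 176256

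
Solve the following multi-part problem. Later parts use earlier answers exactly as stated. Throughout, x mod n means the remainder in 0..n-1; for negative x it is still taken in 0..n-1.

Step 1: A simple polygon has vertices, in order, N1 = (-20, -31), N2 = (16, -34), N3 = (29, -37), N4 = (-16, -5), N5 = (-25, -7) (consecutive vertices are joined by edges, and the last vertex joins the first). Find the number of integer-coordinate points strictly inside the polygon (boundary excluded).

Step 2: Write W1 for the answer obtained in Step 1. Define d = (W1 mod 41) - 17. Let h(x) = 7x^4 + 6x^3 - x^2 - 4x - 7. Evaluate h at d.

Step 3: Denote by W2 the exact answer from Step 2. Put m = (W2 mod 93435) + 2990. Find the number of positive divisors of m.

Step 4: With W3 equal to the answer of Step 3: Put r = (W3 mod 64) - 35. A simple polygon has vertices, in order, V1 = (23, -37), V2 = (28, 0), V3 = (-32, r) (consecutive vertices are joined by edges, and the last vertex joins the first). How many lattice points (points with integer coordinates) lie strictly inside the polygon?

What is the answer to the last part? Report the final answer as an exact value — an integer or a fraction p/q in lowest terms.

Step 1: cross terms: (-20*-34 - 16*-31)=1176, (16*-37 - 29*-34)=394, (29*-5 - -16*-37)=-737, (-16*-7 - -25*-5)=-13, (-25*-31 - -20*-7)=635; twice the area = |1455| = 1455; area = 1455/2; boundary points = 3 + 1 + 1 + 1 + 1 = 7; strictly interior points = area - boundary/2 + 1 = 725; answer 725
Step 2: W1 = 725; d = 11; 7*(11)^4 + 6*(11)^3 - 1*(11)^2 - 4*(11)^1 - 7 = (102487) + (7986) + (-121) + (-44) + (-7) = 110301; answer 110301
Step 3: W2 = 110301; m = 19856; 19856 = 2^4 * 17 * 73; number of divisors = (4+1) * (1+1) * (1+1) = 20; answer 20
Step 4: W3 = 20; r = -15; cross terms: (23*0 - 28*-37)=1036, (28*-15 - -32*0)=-420, (-32*-37 - 23*-15)=1529; twice the area = |2145| = 2145; area = 2145/2; boundary points = 1 + 15 + 11 = 27; strictly interior points = area - boundary/2 + 1 = 1060; answer 1060

1060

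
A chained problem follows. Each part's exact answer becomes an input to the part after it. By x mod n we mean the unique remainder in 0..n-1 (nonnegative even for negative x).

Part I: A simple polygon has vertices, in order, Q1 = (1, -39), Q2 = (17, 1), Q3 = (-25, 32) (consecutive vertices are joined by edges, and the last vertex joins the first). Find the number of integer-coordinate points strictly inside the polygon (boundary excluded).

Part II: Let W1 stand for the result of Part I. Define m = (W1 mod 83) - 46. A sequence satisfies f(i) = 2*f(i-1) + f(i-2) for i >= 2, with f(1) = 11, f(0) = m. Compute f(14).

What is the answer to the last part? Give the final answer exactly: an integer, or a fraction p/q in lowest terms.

Part I: cross terms: (1*1 - 17*-39)=664, (17*32 - -25*1)=569, (-25*-39 - 1*32)=943; twice the area = |2176| = 2176; area = 1088; boundary points = 8 + 1 + 1 = 10; strictly interior points = area - boundary/2 + 1 = 1084; answer 1084
Part II: W1 = 1084; m = -41; f(2) = 2*(11) + 1*(-41) = -19; iterating: f(2)=-19, f(3)=-27, f(4)=-73, f(5)=-173, f(6)=-419, f(7)=-1011, f(8)=-2441, f(9)=-5893, f(10)=-14227, f(11)=-34347, f(12)=-82921, f(13)=-200189, f(14)=-483299; answer -483299

-483299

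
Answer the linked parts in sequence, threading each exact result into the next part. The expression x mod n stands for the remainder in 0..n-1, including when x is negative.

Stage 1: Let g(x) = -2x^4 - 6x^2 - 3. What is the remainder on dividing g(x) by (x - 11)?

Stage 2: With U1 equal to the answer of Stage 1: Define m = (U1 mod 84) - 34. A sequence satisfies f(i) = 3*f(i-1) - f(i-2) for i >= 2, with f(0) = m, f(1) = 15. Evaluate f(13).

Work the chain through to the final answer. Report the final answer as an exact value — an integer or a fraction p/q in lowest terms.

Stage 1: remainder = value at the root: -2*(11)^4 - 6*(11)^2 - 3 = (-29282) + (-726) + (-3) = -30011; answer -30011
Stage 2: U1 = -30011; m = 27; f(2) = 3*(15) - 1*(27) = 18; iterating: f(2)=18, f(3)=39, f(4)=99, f(5)=258, f(6)=675, f(7)=1767, f(8)=4626, f(9)=12111, f(10)=31707, f(11)=83010, f(12)=217323, f(13)=568959; answer 568959

568959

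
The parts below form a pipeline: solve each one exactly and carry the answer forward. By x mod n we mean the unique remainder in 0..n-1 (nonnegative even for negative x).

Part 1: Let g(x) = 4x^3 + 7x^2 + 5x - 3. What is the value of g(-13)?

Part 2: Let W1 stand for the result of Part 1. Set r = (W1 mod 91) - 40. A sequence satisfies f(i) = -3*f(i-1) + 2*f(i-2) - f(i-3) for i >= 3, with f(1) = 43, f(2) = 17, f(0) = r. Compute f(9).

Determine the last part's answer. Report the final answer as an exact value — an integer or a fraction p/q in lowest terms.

27073

Part 1: 4*(-13)^3 + 7*(-13)^2 + 5*(-13)^1 - 3 = (-8788) + (1183) + (-65) + (-3) = -7673; answer -7673
Part 2: W1 = -7673; r = 22; f(3) = -3*(17) + 2*(43) - 1*(22) = 13; iterating: f(3)=13, f(4)=-48, f(5)=153, f(6)=-568, f(7)=2058, f(8)=-7463, f(9)=27073; answer 27073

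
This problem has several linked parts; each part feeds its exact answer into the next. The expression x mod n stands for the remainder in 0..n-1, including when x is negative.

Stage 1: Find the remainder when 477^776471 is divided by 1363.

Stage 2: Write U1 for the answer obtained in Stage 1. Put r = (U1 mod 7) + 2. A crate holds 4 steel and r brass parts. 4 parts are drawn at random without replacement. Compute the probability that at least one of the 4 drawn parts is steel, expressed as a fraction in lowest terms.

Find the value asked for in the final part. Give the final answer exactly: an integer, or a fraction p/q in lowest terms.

Stage 1: squarings mod 1363: 477^1=477, 477^2=1271, 477^4=286, 477^8=16, 477^16=256, 477^32=112, 477^64=277, 477^128=401, 477^256=1330, 477^512=1089, 477^1024=111, 477^2048=54, 477^4096=190, 477^8192=662, 477^16384=721, 477^32768=538, 477^65536=488, 477^131072=982, 477^262144=683, 477^524288=343; 477^776471 = 477^1 * 477^2 * 477^4 * 477^16 * 477^256 * 477^2048 * 477^4096 * 477^16384 * 477^32768 * 477^65536 * 477^131072 * 477^524288 = 457 (mod 1363); answer 457
Stage 2: U1 = 457; r = 4; total draws C(8,4) = 70; complement C(4,4) = 1; favorable 70 - 1 = 69; P = 69/70; answer 69/70

69/70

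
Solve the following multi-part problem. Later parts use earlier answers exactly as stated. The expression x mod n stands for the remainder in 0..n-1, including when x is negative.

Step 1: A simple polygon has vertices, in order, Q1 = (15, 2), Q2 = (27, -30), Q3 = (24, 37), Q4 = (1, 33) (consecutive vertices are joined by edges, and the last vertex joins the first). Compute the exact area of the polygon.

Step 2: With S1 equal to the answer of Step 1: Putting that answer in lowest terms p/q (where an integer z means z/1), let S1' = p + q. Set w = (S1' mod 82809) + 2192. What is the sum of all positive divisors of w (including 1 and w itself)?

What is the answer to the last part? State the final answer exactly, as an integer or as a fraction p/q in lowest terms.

3672

Step 1: cross terms: (15*-30 - 27*2)=-504, (27*37 - 24*-30)=1719, (24*33 - 1*37)=755, (1*2 - 15*33)=-493; twice the area = |1477| = 1477; area = 1477/2; answer 1477/2
Step 2: S1 = 1477/2; threaded value p + q = 1479; w = 3671; 3671 is prime, so its only divisors are 1 and 3671; sigma = 1 + 3671 = 3672; answer 3672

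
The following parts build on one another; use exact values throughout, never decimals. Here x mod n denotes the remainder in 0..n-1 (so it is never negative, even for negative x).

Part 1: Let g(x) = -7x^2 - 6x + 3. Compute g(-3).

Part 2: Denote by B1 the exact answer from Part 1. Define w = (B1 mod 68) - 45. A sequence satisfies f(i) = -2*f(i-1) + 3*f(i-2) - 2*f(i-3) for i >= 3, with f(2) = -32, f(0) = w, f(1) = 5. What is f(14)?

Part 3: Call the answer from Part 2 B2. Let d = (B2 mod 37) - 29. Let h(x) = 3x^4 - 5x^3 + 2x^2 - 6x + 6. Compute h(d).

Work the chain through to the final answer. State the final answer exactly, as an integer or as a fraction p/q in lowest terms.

Part 1: -7*(-3)^2 - 6*(-3)^1 + 3 = (-63) + (18) + (3) = -42; answer -42
Part 2: B1 = -42; w = -19; f(3) = -2*(-32) + 3*(5) - 2*(-19) = 117; iterating: f(3)=117, f(4)=-340, f(5)=1095, f(6)=-3444, f(7)=10853, f(8)=-34228, f(9)=107903, f(10)=-340196, f(11)=1072557, f(12)=-3381508, f(13)=10661079, f(14)=-33611796; answer -33611796
Part 3: B2 = -33611796; d = -26; 3*(-26)^4 - 5*(-26)^3 + 2*(-26)^2 - 6*(-26)^1 + 6 = (1370928) + (87880) + (1352) + (156) + (6) = 1460322; answer 1460322

1460322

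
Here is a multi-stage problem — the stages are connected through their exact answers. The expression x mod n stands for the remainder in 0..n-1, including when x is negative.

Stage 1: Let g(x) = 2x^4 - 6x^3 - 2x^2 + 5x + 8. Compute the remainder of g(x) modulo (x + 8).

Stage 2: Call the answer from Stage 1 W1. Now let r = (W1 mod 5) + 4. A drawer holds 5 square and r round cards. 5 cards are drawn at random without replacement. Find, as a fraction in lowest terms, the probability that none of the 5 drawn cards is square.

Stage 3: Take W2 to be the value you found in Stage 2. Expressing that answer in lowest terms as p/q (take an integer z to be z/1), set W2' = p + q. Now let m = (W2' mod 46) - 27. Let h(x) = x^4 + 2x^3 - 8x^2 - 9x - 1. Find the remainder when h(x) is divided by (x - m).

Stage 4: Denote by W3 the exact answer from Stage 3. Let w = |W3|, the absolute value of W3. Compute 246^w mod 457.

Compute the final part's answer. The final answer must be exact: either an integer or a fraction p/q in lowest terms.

258

Stage 1: remainder = value at the root: 2*(-8)^4 - 6*(-8)^3 - 2*(-8)^2 + 5*(-8)^1 + 8 = (8192) + (3072) + (-128) + (-40) + (8) = 11104; answer 11104
Stage 2: W1 = 11104; r = 8; total draws C(13,5) = 1287; favorable C(8,5) = 56; P = 56/1287; answer 56/1287
Stage 3: W2 = 56/1287; threaded value p + q = 1343; m = -18; remainder = value at the root: 1*(-18)^4 + 2*(-18)^3 - 8*(-18)^2 - 9*(-18)^1 - 1 = (104976) + (-11664) + (-2592) + (162) + (-1) = 90881; answer 90881
Stage 4: W3 = 90881; w = 90881; squarings mod 457: 246^1=246, 246^2=192, 246^4=304, 246^8=102, 246^16=350, 246^32=24, 246^64=119, 246^128=451, 246^256=36, 246^512=382, 246^1024=141, 246^2048=230, 246^4096=345, 246^8192=205, 246^16384=438, 246^32768=361, 246^65536=76; 246^90881 = 246^1 * 246^256 * 246^512 * 246^8192 * 246^16384 * 246^65536 = 258 (mod 457); answer 258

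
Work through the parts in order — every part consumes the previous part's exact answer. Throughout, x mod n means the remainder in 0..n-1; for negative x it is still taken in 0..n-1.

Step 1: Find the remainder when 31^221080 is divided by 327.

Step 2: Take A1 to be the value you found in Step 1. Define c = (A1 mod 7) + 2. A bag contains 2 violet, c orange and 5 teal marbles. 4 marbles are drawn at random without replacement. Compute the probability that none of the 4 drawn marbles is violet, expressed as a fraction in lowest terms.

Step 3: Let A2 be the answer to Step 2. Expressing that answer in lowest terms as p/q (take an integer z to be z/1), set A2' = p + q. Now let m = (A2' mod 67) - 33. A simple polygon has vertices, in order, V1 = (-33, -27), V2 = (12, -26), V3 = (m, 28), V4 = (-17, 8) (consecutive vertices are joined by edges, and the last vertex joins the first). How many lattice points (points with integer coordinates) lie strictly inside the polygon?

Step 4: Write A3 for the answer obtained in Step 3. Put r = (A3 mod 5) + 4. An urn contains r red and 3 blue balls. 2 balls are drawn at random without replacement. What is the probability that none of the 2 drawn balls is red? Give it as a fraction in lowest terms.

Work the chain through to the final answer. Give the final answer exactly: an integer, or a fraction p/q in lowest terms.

1/7

Step 1: squarings mod 327: 31^1=31, 31^2=307, 31^4=73, 31^8=97, 31^16=253, 31^32=244, 31^64=22, 31^128=157, 31^256=124, 31^512=7, 31^1024=49, 31^2048=112, 31^4096=118, 31^8192=190, 31^16384=130, 31^32768=223, 31^65536=25, 31^131072=298; 31^221080 = 31^8 * 31^16 * 31^128 * 31^256 * 31^512 * 31^1024 * 31^2048 * 31^4096 * 31^16384 * 31^65536 * 31^131072 = 73 (mod 327); answer 73
Step 2: A1 = 73; c = 5; total draws C(12,4) = 495; favorable C(10,4) = 210; P = 14/33; answer 14/33
Step 3: A2 = 14/33; threaded value p + q = 47; m = 14; cross terms: (-33*-26 - 12*-27)=1182, (12*28 - 14*-26)=700, (14*8 - -17*28)=588, (-17*-27 - -33*8)=723; twice the area = |3193| = 3193; area = 3193/2; boundary points = 1 + 2 + 1 + 1 = 5; strictly interior points = area - boundary/2 + 1 = 1595; answer 1595
Step 4: A3 = 1595; r = 4; total draws C(7,2) = 21; favorable C(3,2) = 3; P = 1/7; answer 1/7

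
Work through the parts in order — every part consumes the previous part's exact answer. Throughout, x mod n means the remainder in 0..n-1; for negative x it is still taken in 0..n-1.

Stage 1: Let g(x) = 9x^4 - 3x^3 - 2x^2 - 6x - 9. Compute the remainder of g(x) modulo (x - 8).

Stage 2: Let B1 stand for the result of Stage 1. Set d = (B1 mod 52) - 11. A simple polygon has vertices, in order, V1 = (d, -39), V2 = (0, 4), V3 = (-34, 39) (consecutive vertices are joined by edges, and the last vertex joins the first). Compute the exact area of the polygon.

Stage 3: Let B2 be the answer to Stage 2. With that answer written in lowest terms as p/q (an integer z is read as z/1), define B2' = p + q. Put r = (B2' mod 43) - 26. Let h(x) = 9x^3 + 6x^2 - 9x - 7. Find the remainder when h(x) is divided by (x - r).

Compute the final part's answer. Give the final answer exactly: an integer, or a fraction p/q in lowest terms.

Stage 1: remainder = value at the root: 9*(8)^4 - 3*(8)^3 - 2*(8)^2 - 6*(8)^1 - 9 = (36864) + (-1536) + (-128) + (-48) + (-9) = 35143; answer 35143
Stage 2: B1 = 35143; d = 32; cross terms: (32*4 - 0*-39)=128, (0*39 - -34*4)=136, (-34*-39 - 32*39)=78; twice the area = |342| = 342; area = 171; answer 171
Stage 3: B2 = 171; threaded value p + q = 172; r = -26; remainder = value at the root: 9*(-26)^3 + 6*(-26)^2 - 9*(-26)^1 - 7 = (-158184) + (4056) + (234) + (-7) = -153901; answer -153901

-153901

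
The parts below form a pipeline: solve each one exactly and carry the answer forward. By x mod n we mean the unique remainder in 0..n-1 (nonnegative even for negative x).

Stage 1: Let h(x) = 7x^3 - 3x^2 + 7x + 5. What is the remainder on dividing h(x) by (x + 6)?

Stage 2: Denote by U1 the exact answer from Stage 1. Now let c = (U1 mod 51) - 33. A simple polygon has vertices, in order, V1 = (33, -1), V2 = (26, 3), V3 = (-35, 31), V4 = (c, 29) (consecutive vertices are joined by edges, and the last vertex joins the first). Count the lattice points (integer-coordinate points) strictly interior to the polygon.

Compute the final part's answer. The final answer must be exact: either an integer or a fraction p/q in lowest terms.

350

Stage 1: remainder = value at the root: 7*(-6)^3 - 3*(-6)^2 + 7*(-6)^1 + 5 = (-1512) + (-108) + (-42) + (5) = -1657; answer -1657
Stage 2: U1 = -1657; c = -7; cross terms: (33*3 - 26*-1)=125, (26*31 - -35*3)=911, (-35*29 - -7*31)=-798, (-7*-1 - 33*29)=-950; twice the area = |-712| = 712; area = 356; boundary points = 1 + 1 + 2 + 10 = 14; strictly interior points = area - boundary/2 + 1 = 350; answer 350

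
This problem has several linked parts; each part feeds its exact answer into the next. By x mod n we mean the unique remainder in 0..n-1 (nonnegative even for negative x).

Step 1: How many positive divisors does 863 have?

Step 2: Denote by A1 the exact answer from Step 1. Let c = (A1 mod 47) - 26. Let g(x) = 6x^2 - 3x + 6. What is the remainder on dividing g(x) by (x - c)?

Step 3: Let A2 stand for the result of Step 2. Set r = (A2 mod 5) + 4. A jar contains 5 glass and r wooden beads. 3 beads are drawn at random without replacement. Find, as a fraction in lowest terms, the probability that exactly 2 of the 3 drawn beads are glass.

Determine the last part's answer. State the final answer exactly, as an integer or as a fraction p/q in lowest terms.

Step 1: 863 is prime, so its only divisors are 1 and 863; count = 2; answer 2
Step 2: A1 = 2; c = -24; remainder = value at the root: 6*(-24)^2 - 3*(-24)^1 + 6 = (3456) + (72) + (6) = 3534; answer 3534
Step 3: A2 = 3534; r = 8; total draws C(13,3) = 286; favorable C(5,2)*C(8,1) = 80; P = 40/143; answer 40/143

40/143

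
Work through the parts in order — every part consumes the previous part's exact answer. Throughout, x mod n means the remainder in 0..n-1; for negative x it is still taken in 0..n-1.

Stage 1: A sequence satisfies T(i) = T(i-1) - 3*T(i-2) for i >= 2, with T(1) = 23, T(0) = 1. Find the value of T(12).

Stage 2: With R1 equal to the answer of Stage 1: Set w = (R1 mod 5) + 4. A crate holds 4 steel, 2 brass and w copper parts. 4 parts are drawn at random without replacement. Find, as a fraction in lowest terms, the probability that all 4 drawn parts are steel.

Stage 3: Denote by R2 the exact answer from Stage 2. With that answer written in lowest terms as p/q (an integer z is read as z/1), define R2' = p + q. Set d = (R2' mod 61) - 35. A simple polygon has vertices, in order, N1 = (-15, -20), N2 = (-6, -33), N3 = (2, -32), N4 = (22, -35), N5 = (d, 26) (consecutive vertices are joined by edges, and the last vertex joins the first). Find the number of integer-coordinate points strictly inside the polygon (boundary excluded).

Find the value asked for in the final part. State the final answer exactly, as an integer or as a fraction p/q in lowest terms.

1045

Stage 1: T(2) = 1*(23) - 3*(1) = 20; iterating: T(2)=20, T(3)=-49, T(4)=-109, T(5)=38, T(6)=365, T(7)=251, T(8)=-844, T(9)=-1597, T(10)=935, T(11)=5726, T(12)=2921; answer 2921
Stage 2: R1 = 2921; w = 5; total draws C(11,4) = 330; favorable C(4,4) = 1; P = 1/330; answer 1/330
Stage 3: R2 = 1/330; threaded value p + q = 331; d = -9; cross terms: (-15*-33 - -6*-20)=375, (-6*-32 - 2*-33)=258, (2*-35 - 22*-32)=634, (22*26 - -9*-35)=257, (-9*-20 - -15*26)=570; twice the area = |2094| = 2094; area = 1047; boundary points = 1 + 1 + 1 + 1 + 2 = 6; strictly interior points = area - boundary/2 + 1 = 1045; answer 1045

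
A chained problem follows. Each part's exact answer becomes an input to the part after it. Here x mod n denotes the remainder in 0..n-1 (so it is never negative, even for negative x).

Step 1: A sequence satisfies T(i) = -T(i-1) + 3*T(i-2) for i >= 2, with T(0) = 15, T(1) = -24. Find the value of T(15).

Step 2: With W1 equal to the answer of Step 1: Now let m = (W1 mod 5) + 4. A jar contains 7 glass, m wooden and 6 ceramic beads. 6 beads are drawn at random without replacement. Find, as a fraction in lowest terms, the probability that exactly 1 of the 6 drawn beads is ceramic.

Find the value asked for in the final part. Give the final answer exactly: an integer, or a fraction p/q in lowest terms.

396/1547

Step 1: T(2) = -1*(-24) + 3*(15) = 69; iterating: T(2)=69, T(3)=-141, T(4)=348, T(5)=-771, T(6)=1815, T(7)=-4128, T(8)=9573, T(9)=-21957, T(10)=50676, T(11)=-116547, T(12)=268575, T(13)=-618216, T(14)=1423941, T(15)=-3278589; answer -3278589
Step 2: W1 = -3278589; m = 5; total draws C(18,6) = 18564; favorable C(6,1)*C(12,5) = 4752; P = 396/1547; answer 396/1547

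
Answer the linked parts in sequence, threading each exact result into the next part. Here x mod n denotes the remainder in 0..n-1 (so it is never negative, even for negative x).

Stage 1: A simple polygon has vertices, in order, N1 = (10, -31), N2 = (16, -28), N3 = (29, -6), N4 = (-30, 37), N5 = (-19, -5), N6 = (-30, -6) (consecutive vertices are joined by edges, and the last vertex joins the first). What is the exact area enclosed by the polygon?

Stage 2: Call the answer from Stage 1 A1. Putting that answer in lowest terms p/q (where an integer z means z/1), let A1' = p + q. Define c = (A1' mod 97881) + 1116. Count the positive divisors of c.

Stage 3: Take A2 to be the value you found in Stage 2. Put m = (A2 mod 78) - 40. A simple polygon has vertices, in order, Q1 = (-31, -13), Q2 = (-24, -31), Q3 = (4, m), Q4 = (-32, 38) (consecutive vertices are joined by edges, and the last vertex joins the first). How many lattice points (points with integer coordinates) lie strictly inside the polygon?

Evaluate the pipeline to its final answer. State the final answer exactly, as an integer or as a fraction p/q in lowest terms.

Stage 1: cross terms: (10*-28 - 16*-31)=216, (16*-6 - 29*-28)=716, (29*37 - -30*-6)=893, (-30*-5 - -19*37)=853, (-19*-6 - -30*-5)=-36, (-30*-31 - 10*-6)=990; twice the area = |3632| = 3632; area = 1816; answer 1816
Stage 2: A1 = 1816; threaded value p + q = 1817; c = 2933; 2933 = 7 * 419; number of divisors = (1+1) * (1+1) = 4; answer 4
Stage 3: A2 = 4; m = -36; cross terms: (-31*-31 - -24*-13)=649, (-24*-36 - 4*-31)=988, (4*38 - -32*-36)=-1000, (-32*-13 - -31*38)=1594; twice the area = |2231| = 2231; area = 2231/2; boundary points = 1 + 1 + 2 + 1 = 5; strictly interior points = area - boundary/2 + 1 = 1114; answer 1114

1114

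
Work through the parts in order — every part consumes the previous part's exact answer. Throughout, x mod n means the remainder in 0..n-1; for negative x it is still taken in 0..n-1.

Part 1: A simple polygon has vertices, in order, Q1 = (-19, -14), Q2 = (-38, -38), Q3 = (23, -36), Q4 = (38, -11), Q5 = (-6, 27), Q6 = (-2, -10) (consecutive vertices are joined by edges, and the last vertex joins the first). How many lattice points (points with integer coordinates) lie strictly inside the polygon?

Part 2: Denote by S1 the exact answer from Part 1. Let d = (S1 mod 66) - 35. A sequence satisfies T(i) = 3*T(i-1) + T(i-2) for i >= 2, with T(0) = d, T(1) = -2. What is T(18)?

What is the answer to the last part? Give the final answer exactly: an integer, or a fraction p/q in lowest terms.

Part 1: cross terms: (-19*-38 - -38*-14)=190, (-38*-36 - 23*-38)=2242, (23*-11 - 38*-36)=1115, (38*27 - -6*-11)=960, (-6*-10 - -2*27)=114, (-2*-14 - -19*-10)=-162; twice the area = |4459| = 4459; area = 4459/2; boundary points = 1 + 1 + 5 + 2 + 1 + 1 = 11; strictly interior points = area - boundary/2 + 1 = 2225; answer 2225
Part 2: S1 = 2225; d = 12; T(2) = 3*(-2) + 1*(12) = 6; iterating: T(2)=6, T(3)=16, T(4)=54, T(5)=178, T(6)=588, T(7)=1942, T(8)=6414, T(9)=21184, T(10)=69966, T(11)=231082, T(12)=763212, T(13)=2520718, T(14)=8325366, T(15)=27496816, T(16)=90815814, T(17)=299944258, T(18)=990648588; answer 990648588

990648588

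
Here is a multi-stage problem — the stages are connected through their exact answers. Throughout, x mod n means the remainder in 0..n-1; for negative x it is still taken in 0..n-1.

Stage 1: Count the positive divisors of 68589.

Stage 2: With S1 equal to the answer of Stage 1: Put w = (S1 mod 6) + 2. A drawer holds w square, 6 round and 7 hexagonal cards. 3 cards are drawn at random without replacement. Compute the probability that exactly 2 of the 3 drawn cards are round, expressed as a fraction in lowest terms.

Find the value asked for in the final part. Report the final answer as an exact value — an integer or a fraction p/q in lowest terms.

Stage 1: 68589 = 3^2 * 7621; number of divisors = (2+1) * (1+1) = 6; answer 6
Stage 2: S1 = 6; w = 2; total draws C(15,3) = 455; favorable C(6,2)*C(9,1) = 135; P = 27/91; answer 27/91

27/91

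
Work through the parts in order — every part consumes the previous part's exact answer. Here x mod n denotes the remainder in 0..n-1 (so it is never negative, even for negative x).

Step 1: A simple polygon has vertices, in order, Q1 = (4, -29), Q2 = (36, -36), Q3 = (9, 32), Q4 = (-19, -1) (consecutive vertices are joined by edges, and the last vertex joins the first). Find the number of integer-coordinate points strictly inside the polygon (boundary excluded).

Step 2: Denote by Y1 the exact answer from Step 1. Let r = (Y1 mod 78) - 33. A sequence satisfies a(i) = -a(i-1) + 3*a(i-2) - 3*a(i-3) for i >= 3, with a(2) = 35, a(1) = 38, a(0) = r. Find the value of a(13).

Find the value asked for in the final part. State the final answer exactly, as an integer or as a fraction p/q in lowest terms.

172276

Step 1: cross terms: (4*-36 - 36*-29)=900, (36*32 - 9*-36)=1476, (9*-1 - -19*32)=599, (-19*-29 - 4*-1)=555; twice the area = |3530| = 3530; area = 1765; boundary points = 1 + 1 + 1 + 1 = 4; strictly interior points = area - boundary/2 + 1 = 1764; answer 1764
Step 2: Y1 = 1764; r = 15; a(3) = -1*(35) + 3*(38) - 3*(15) = 34; iterating: a(3)=34, a(4)=-43, a(5)=40, a(6)=-271, a(7)=520, a(8)=-1453, a(9)=3826, a(10)=-9745, a(11)=25582, a(12)=-66295, a(13)=172276; answer 172276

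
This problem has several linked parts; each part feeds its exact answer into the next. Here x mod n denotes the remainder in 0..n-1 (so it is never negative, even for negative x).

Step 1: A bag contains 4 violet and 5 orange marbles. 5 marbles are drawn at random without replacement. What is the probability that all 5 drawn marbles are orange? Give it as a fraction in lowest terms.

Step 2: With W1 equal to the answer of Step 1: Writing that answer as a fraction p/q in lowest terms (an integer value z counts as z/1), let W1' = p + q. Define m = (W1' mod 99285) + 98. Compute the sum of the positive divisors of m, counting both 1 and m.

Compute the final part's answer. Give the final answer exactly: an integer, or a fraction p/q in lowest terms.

403

Step 1: total draws C(9,5) = 126; favorable C(5,5) = 1; P = 1/126; answer 1/126
Step 2: W1 = 1/126; threaded value p + q = 127; m = 225; 225 = 3^2 * 5^2; sigma = (1 + 3 + 9) * (1 + 5 + 25) = 13 * 31 = 403; answer 403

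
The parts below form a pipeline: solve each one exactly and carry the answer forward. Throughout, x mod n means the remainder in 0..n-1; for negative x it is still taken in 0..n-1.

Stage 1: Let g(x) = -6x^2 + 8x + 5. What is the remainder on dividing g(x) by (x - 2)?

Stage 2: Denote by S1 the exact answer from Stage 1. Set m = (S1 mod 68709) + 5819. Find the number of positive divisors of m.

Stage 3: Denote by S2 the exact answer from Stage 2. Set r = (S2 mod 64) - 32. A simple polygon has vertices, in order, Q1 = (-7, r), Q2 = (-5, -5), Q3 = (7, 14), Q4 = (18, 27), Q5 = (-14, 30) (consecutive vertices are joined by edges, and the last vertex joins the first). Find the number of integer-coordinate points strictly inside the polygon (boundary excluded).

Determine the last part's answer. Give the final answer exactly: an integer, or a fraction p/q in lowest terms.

Stage 1: remainder = value at the root: -6*(2)^2 + 8*(2)^1 + 5 = (-24) + (16) + (5) = -3; answer -3
Stage 2: S1 = -3; m = 74525; 74525 = 5^2 * 11 * 271; number of divisors = (2+1) * (1+1) * (1+1) = 12; answer 12
Stage 3: S2 = 12; r = -20; cross terms: (-7*-5 - -5*-20)=-65, (-5*14 - 7*-5)=-35, (7*27 - 18*14)=-63, (18*30 - -14*27)=918, (-14*-20 - -7*30)=490; twice the area = |1245| = 1245; area = 1245/2; boundary points = 1 + 1 + 1 + 1 + 1 = 5; strictly interior points = area - boundary/2 + 1 = 621; answer 621

621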